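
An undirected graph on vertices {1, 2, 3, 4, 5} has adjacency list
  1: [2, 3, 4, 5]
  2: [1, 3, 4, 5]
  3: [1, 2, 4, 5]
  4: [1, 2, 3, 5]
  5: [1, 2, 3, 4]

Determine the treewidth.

4

A width-4 tree decomposition is:
Bags: B1 = {1, 2, 3, 4, 5}
Tree: (single bag)
With just one bag of size 5, the width is 5 − 1 = 4, so tw(G) ≤ 4. On the other hand G contains the 5-clique {1, 2, 3, 4, 5}. A clique must lie in a single bag of any decomposition, so no decomposition can have width below 4. Combining the bounds, tw(G) = 4.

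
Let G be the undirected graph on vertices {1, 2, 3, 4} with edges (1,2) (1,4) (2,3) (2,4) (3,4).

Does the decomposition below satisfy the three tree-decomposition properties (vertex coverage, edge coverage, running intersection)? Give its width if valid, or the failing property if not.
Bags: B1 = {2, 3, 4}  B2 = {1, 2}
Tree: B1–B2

A tree decomposition must satisfy three properties: every vertex lies in some bag; for every edge, both endpoints lie together in some bag; and for every vertex, the bags containing it form a connected subtree. Here edge (4,1) lies in no bag, so the decomposition is invalid.

No — edge (4,1) lies in no bag.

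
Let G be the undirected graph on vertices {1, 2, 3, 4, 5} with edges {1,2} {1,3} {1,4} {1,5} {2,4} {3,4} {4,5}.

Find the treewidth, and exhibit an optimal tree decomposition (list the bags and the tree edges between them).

Treewidth 2.
One optimal decomposition is:
Bags: B1 = {1, 4, 5}  B2 = {1, 2, 4}  B3 = {1, 3, 4}
Tree: B1–B2, B2–B3

Every bag has size at most 3, so the width is 3 − 1 = 2 and tw(G) ≤ 2. On the other hand G contains the 3-clique {1, 2, 4}. A clique must lie in a single bag of any decomposition, so no decomposition can have width below 2. The upper and lower bounds meet at 2, so that is the treewidth.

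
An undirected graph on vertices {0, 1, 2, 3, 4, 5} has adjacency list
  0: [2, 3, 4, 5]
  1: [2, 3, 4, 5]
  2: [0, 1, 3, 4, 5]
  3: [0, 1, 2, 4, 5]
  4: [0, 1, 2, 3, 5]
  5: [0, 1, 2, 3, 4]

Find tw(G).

4

A width-4 tree decomposition is:
Bags: B1 = {0, 2, 3, 4, 5}  B2 = {1, 2, 3, 4, 5}
Tree: B1–B2
Each bag holds 5 vertices, so the decomposition has width 4, which upper-bounds the treewidth. On the other hand G contains the 5-clique {0, 2, 3, 4, 5}. A clique must lie in a single bag of any decomposition, so no decomposition can have width below 4. The upper and lower bounds meet at 4, so that is the treewidth.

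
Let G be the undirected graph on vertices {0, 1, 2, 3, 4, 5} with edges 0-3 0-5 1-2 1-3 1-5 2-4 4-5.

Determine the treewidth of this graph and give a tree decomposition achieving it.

The largest bag has 3 vertices, giving width 2; this decomposition certifies tw(G) ≤ 2. The edges 4–2–1–5–4 form a cycle, so G is not a tree and its treewidth is at least 2. Hence tw(G) = 2 exactly.

Treewidth 2.
One optimal decomposition is:
Bags: B1 = {2, 4, 5}  B2 = {1, 2, 5}  B3 = {0, 1, 5}  B4 = {0, 1, 3}
Tree: B1–B2, B2–B3, B3–B4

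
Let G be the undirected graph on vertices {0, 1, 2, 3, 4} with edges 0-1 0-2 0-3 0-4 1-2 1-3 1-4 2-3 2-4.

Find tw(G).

A width-3 tree decomposition is:
Bags: B1 = {0, 1, 2, 3}  B2 = {0, 1, 2, 4}
Tree: B1–B2
The largest bag has 4 vertices, giving width 3; this decomposition certifies tw(G) ≤ 3. On the other hand G contains the 4-clique {0, 1, 2, 3}. A clique must lie in a single bag of any decomposition, so no decomposition can have width below 3. Combining the bounds, tw(G) = 3.

3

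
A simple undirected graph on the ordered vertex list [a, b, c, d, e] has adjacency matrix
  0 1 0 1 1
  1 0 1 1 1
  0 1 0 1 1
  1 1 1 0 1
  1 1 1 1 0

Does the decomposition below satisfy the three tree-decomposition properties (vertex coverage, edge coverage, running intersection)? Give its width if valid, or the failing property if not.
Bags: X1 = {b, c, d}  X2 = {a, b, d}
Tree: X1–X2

A tree decomposition must satisfy three properties: every vertex lies in some bag; for every edge, both endpoints lie together in some bag; and for every vertex, the bags containing it form a connected subtree. Here vertex e appears in no bag, so the decomposition is invalid.

No — vertex e appears in no bag.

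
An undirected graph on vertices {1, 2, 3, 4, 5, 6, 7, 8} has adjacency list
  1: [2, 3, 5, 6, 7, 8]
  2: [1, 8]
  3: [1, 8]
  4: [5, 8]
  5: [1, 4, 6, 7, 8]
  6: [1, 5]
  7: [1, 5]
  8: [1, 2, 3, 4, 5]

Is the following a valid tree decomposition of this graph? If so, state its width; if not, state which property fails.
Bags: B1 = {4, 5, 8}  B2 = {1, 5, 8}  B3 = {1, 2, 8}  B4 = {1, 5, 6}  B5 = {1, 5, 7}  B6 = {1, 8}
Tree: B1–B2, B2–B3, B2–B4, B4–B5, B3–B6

No — vertex 3 appears in no bag.

A tree decomposition must satisfy three properties: every vertex lies in some bag; for every edge, both endpoints lie together in some bag; and for every vertex, the bags containing it form a connected subtree. Here vertex 3 appears in no bag, so the decomposition is invalid.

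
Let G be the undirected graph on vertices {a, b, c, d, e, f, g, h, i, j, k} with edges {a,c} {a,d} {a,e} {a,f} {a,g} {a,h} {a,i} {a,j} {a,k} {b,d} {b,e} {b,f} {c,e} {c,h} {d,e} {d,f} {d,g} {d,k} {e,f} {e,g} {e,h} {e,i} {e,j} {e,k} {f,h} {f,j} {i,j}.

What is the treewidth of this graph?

A width-3 tree decomposition is:
Bags: B1 = {a, e, f, j}  B2 = {a, d, e, f}  B3 = {a, d, e, k}  B4 = {a, e, i, j}  B5 = {a, d, e, g}  B6 = {a, e, f, h}  B7 = {b, d, e, f}  B8 = {a, c, e, h}
Tree: B1–B2, B2–B3, B1–B4, B3–B5, B1–B6, B2–B7, B6–B8
Every bag has size at most 4, so the width is 4 − 1 = 3 and tw(G) ≤ 3. For the lower bound, the 4 vertices {a, d, e, g} are pairwise adjacent, and any tree decomposition puts a clique entirely inside one bag — forcing width ≥ 3. Therefore the treewidth is 3.

3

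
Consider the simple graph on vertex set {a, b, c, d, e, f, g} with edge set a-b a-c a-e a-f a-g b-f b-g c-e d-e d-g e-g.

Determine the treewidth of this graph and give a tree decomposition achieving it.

The largest bag has 3 vertices, giving width 2; this decomposition certifies tw(G) ≤ 2. On the other hand G contains the 3-clique {d, e, g}. A clique must lie in a single bag of any decomposition, so no decomposition can have width below 2. Combining the bounds, tw(G) = 2.

Treewidth 2.
One optimal decomposition is:
Bags: B1 = {a, b, g}  B2 = {a, e, g}  B3 = {d, e, g}  B4 = {a, b, f}  B5 = {a, c, e}
Tree: B1–B2, B2–B3, B1–B4, B2–B5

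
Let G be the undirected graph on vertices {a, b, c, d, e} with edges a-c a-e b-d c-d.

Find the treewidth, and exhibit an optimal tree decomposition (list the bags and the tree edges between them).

Each bag holds 2 vertices, so the decomposition has width 1, which upper-bounds the treewidth. Any graph with an edge has treewidth ≥ 1, and G has the edge e–a. Combining the bounds, tw(G) = 1.

Treewidth 1.
Bags: B1 = {a, e}  B2 = {a, c}  B3 = {c, d}  B4 = {b, d}
Tree: B1–B2, B2–B3, B3–B4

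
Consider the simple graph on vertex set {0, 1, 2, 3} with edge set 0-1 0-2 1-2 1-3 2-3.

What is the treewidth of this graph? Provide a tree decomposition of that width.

Every bag has size at most 3, so the width is 3 − 1 = 2 and tw(G) ≤ 2. On the other hand G contains the 3-clique {0, 1, 2}. A clique must lie in a single bag of any decomposition, so no decomposition can have width below 2. Therefore the treewidth is 2.

Treewidth 2.
One optimal decomposition is:
Bags: B1 = {0, 1, 2}  B2 = {1, 2, 3}
Tree: B1–B2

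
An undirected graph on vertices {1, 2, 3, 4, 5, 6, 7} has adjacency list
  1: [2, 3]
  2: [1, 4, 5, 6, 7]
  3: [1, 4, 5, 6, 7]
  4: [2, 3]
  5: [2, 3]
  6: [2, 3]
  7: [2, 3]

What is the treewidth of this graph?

2

A width-2 tree decomposition is:
Bags: B1 = {1, 2, 3}  B2 = {2, 3, 6}  B3 = {2, 3, 4}  B4 = {2, 3, 5}  B5 = {2, 3, 7}
Tree: B1–B2, B2–B3, B3–B4, B4–B5
The largest bag has 3 vertices, giving width 2; this decomposition certifies tw(G) ≤ 2. Since 3–1–2–6–3 is a cycle in G, G is not acyclic. Forests are exactly the graphs of treewidth ≤ 1, so tw(G) ≥ 2. Combining the bounds, tw(G) = 2.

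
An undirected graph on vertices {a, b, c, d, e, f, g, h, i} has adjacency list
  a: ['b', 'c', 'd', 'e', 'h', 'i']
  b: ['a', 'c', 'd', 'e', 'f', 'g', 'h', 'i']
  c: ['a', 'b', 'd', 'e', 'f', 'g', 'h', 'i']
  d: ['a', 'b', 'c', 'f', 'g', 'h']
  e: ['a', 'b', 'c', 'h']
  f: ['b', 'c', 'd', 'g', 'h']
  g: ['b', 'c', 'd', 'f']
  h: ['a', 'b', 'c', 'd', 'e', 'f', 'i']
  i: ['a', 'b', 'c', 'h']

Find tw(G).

4

A width-4 tree decomposition is:
Bags: B1 = {a, b, c, d, h}  B2 = {a, b, c, e, h}  B3 = {b, c, d, f, h}  B4 = {b, c, d, f, g}  B5 = {a, b, c, h, i}
Tree: B1–B2, B1–B3, B3–B4, B1–B5
The largest bag has 5 vertices, giving width 4; this decomposition certifies tw(G) ≤ 4. On the other hand G contains the 5-clique {b, c, d, f, g}. A clique must lie in a single bag of any decomposition, so no decomposition can have width below 4. The upper and lower bounds meet at 4, so that is the treewidth.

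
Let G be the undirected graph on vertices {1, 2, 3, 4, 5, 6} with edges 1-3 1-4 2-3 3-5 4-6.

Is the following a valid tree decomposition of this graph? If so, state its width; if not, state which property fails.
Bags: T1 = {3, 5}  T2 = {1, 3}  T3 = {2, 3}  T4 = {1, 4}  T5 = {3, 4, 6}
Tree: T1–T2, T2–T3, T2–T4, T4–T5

No — bags containing vertex 3 are not connected in the tree.

A tree decomposition must satisfy three properties: every vertex lies in some bag; for every edge, both endpoints lie together in some bag; and for every vertex, the bags containing it form a connected subtree. Here bags containing vertex 3 are not connected in the tree, so the decomposition is invalid.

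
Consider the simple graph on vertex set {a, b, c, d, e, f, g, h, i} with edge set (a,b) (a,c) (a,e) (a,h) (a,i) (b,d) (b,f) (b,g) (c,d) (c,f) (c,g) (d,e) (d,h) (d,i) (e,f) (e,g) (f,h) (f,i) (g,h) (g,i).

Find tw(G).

4

A width-4 tree decomposition is:
Bags: B1 = {a, b, d, f, g}  B2 = {a, d, e, f, g}  B3 = {a, c, d, f, g}  B4 = {a, d, f, g, h}  B5 = {a, d, f, g, i}
Tree: B1–B2, B2–B3, B3–B4, B4–B5
The largest bag has 5 vertices, giving width 4; this decomposition certifies tw(G) ≤ 4. For the lower bound: the 5 vertex sets {b,g}, {a,e}, {c,f}, {d}, {h} are disjoint, each induces a connected subgraph, and every pair is joined by at least one edge of G. Contracting each set to a single vertex therefore yields K_{5} as a minor, and since treewidth is minor-monotone, tw(G) ≥ tw(K_{5}) = 4. Therefore the treewidth is 4.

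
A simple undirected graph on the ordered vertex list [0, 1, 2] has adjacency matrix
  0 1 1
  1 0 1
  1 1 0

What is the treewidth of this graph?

A width-2 tree decomposition is:
Bags: B1 = {0, 1, 2}
Tree: (single bag)
A single bag containing all 3 vertices is trivially a valid decomposition of width 2. For the lower bound, the 3 vertices {0, 1, 2} are pairwise adjacent, and any tree decomposition puts a clique entirely inside one bag — forcing width ≥ 2. The upper and lower bounds meet at 2, so that is the treewidth.

2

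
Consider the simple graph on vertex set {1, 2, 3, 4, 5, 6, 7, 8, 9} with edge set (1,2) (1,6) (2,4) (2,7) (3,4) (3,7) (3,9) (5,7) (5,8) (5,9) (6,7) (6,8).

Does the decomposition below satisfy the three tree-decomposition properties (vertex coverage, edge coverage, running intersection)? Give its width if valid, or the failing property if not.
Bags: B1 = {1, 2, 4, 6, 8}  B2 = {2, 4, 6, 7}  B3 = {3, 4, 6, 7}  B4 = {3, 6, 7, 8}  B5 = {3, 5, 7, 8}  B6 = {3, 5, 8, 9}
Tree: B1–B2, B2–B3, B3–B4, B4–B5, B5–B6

A tree decomposition must satisfy three properties: every vertex lies in some bag; for every edge, both endpoints lie together in some bag; and for every vertex, the bags containing it form a connected subtree. Here bags containing vertex 8 are not connected in the tree, so the decomposition is invalid.

No — bags containing vertex 8 are not connected in the tree.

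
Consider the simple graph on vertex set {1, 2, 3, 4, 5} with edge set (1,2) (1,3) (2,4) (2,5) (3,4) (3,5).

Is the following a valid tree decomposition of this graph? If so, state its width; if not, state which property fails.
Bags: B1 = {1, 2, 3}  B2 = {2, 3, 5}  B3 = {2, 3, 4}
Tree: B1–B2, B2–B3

Yes; width 2.

Checking the three conditions: (i) the bags cover all of {1, 2, 3, 4, 5}; (ii) for each edge, some bag contains both endpoints; (iii) the bags containing any fixed vertex form a subtree. All hold, so the decomposition is valid with width 3 − 1 = 2.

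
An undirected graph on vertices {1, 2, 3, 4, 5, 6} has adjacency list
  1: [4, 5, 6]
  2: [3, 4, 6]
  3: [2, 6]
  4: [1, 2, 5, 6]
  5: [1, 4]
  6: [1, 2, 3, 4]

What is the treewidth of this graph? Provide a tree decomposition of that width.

Treewidth 2.
Bags: B1 = {1, 4, 6}  B2 = {1, 4, 5}  B3 = {2, 4, 6}  B4 = {2, 3, 6}
Tree: B1–B2, B1–B3, B3–B4

The largest bag has 3 vertices, giving width 2; this decomposition certifies tw(G) ≤ 2. For the lower bound, the 3 vertices {2, 3, 6} are pairwise adjacent, and any tree decomposition puts a clique entirely inside one bag — forcing width ≥ 2. Hence tw(G) = 2 exactly.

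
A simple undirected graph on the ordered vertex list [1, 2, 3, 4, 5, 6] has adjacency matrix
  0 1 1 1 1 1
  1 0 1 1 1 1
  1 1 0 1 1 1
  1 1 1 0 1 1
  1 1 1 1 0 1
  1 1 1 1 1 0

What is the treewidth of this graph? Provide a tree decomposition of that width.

Treewidth 5.
One optimal decomposition is:
Bags: B1 = {1, 2, 3, 4, 5, 6}
Tree: (single bag)

With just one bag of size 6, the width is 6 − 1 = 5, so tw(G) ≤ 5. For the lower bound, the 6 vertices {1, 2, 3, 4, 5, 6} are pairwise adjacent, and any tree decomposition puts a clique entirely inside one bag — forcing width ≥ 5. The upper and lower bounds meet at 5, so that is the treewidth.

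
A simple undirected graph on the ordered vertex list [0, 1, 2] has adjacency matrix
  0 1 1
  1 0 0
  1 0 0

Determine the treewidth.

1

A width-1 tree decomposition is:
Bags: B1 = {0, 1}  B2 = {0, 2}
Tree: B1–B2
Every bag has size at most 2, so the width is 2 − 1 = 1 and tw(G) ≤ 1. G has an edge, so its treewidth is at least 1. Combining the bounds, tw(G) = 1.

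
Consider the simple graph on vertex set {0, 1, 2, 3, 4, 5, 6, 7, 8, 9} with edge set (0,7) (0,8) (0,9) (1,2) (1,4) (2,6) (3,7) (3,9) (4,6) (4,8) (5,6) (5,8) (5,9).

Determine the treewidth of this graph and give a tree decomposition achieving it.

Treewidth 2.
One such decomposition:
Bags: B1 = {1, 2, 4}  B2 = {2, 4, 6}  B3 = {4, 6, 8}  B4 = {5, 6, 8}  B5 = {0, 5, 8}  B6 = {0, 5, 9}  B7 = {0, 7, 9}  B8 = {3, 7, 9}
Tree: B1–B2, B2–B3, B3–B4, B4–B5, B5–B6, B6–B7, B7–B8

The largest bag has 3 vertices, giving width 2; this decomposition certifies tw(G) ≤ 2. For the lower bound, G contains the cycle 1–2–6–4–1, so G is not a forest; only forests have treewidth ≤ 1, hence tw(G) ≥ 2. Hence tw(G) = 2 exactly.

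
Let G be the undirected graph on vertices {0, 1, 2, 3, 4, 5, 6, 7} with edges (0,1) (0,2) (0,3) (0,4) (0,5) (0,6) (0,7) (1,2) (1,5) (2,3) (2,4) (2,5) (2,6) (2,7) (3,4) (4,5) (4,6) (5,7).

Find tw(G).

3

A width-3 tree decomposition is:
Bags: B1 = {0, 2, 5, 7}  B2 = {0, 2, 4, 5}  B3 = {0, 1, 2, 5}  B4 = {0, 2, 3, 4}  B5 = {0, 2, 4, 6}
Tree: B1–B2, B1–B3, B2–B4, B2–B5
Each bag holds 4 vertices, so the decomposition has width 3, which upper-bounds the treewidth. Conversely, {0, 1, 2, 5} is a clique of size 4, and the vertices of any clique must share a bag in every tree decomposition; so some bag has ≥ 4 vertices and tw(G) ≥ 3. Therefore the treewidth is 3.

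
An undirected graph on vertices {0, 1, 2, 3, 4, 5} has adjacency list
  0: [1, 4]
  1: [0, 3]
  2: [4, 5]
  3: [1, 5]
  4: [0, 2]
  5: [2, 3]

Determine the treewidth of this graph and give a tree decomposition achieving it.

Each bag holds 3 vertices, so the decomposition has width 2, which upper-bounds the treewidth. The edges 0–1–3–5–2–4–0 form a cycle, so G is not a tree and its treewidth is at least 2. Combining the bounds, tw(G) = 2.

Treewidth 2.
Bags: B1 = {0, 1, 3}  B2 = {0, 3, 5}  B3 = {0, 2, 5}  B4 = {0, 2, 4}
Tree: B1–B2, B2–B3, B3–B4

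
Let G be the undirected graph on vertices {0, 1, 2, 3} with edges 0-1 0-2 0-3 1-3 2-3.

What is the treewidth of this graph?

A width-2 tree decomposition is:
Bags: B1 = {0, 1, 3}  B2 = {0, 2, 3}
Tree: B1–B2
Each bag holds 3 vertices, so the decomposition has width 2, which upper-bounds the treewidth. For the lower bound, the 3 vertices {0, 1, 3} are pairwise adjacent, and any tree decomposition puts a clique entirely inside one bag — forcing width ≥ 2. Hence tw(G) = 2 exactly.

2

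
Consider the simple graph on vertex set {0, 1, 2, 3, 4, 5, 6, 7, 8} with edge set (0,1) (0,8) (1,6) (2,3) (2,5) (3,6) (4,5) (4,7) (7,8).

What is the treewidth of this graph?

2

A width-2 tree decomposition is:
Bags: B1 = {0, 7, 8}  B2 = {0, 4, 7}  B3 = {0, 4, 5}  B4 = {0, 2, 5}  B5 = {0, 2, 3}  B6 = {0, 3, 6}  B7 = {0, 1, 6}
Tree: B1–B2, B2–B3, B3–B4, B4–B5, B5–B6, B6–B7
Every bag has size at most 3, so the width is 3 − 1 = 2 and tw(G) ≤ 2. For the lower bound, G contains the cycle 0–8–7–4–5–2–3–6–1–0, so G is not a forest; only forests have treewidth ≤ 1, hence tw(G) ≥ 2. Hence tw(G) = 2 exactly.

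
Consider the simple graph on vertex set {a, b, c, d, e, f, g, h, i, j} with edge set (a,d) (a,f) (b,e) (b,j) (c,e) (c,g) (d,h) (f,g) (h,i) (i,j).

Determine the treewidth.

A width-2 tree decomposition is:
Bags: B1 = {a, f, g}  B2 = {a, d, g}  B3 = {d, g, h}  B4 = {g, h, i}  B5 = {g, i, j}  B6 = {b, g, j}  B7 = {b, e, g}  B8 = {c, e, g}
Tree: B1–B2, B2–B3, B3–B4, B4–B5, B5–B6, B6–B7, B7–B8
Every bag has size at most 3, so the width is 3 − 1 = 2 and tw(G) ≤ 2. Since g–f–a–d–h–i–j–b–e–c–g is a cycle in G, G is not acyclic. Forests are exactly the graphs of treewidth ≤ 1, so tw(G) ≥ 2. Combining the bounds, tw(G) = 2.

2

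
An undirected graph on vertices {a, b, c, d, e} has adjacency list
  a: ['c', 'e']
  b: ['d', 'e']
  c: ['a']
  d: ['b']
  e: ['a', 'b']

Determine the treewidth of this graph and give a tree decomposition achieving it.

Each bag holds 2 vertices, so the decomposition has width 1, which upper-bounds the treewidth. Any graph with an edge has treewidth ≥ 1, and G has the edge e–a. Hence tw(G) = 1 exactly.

Treewidth 1.
Bags: B1 = {a, e}  B2 = {a, c}  B3 = {b, e}  B4 = {b, d}
Tree: B1–B2, B1–B3, B3–B4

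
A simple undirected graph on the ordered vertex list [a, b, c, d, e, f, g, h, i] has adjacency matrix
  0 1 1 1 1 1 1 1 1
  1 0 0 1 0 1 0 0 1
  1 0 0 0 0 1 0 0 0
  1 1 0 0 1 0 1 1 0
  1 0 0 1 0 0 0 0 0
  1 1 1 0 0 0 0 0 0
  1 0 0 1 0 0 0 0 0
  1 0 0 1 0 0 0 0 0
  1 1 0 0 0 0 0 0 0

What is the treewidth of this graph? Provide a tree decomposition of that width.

The largest bag has 3 vertices, giving width 2; this decomposition certifies tw(G) ≤ 2. Conversely, {a, d, g} is a clique of size 3, and the vertices of any clique must share a bag in every tree decomposition; so some bag has ≥ 3 vertices and tw(G) ≥ 2. Hence tw(G) = 2 exactly.

Treewidth 2.
Bags: B1 = {a, b, d}  B2 = {a, b, i}  B3 = {a, b, f}  B4 = {a, c, f}  B5 = {a, d, g}  B6 = {a, d, e}  B7 = {a, d, h}
Tree: B1–B2, B1–B3, B3–B4, B1–B5, B1–B6, B6–B7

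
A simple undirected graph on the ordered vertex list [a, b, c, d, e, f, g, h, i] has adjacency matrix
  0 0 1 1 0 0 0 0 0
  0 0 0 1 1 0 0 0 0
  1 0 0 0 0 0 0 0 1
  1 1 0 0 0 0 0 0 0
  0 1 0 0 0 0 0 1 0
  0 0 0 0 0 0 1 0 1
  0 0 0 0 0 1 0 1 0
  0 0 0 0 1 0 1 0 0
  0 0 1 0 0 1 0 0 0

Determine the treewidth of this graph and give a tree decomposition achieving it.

Treewidth 2.
One optimal decomposition is:
Bags: B1 = {b, d, e}  B2 = {a, d, e}  B3 = {a, c, e}  B4 = {c, e, i}  B5 = {e, f, i}  B6 = {e, f, g}  B7 = {e, g, h}
Tree: B1–B2, B2–B3, B3–B4, B4–B5, B5–B6, B6–B7

Every bag has size at most 3, so the width is 3 − 1 = 2 and tw(G) ≤ 2. For the lower bound, G contains the cycle e–b–d–a–c–i–f–g–h–e, so G is not a forest; only forests have treewidth ≤ 1, hence tw(G) ≥ 2. Therefore the treewidth is 2.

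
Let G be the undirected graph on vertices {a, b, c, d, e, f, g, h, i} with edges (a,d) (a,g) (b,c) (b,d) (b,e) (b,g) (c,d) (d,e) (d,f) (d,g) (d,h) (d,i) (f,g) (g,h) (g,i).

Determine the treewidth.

A width-2 tree decomposition is:
Bags: B1 = {b, d, g}  B2 = {b, c, d}  B3 = {a, d, g}  B4 = {d, g, i}  B5 = {d, g, h}  B6 = {d, f, g}  B7 = {b, d, e}
Tree: B1–B2, B1–B3, B1–B4, B4–B5, B4–B6, B2–B7
The largest bag has 3 vertices, giving width 2; this decomposition certifies tw(G) ≤ 2. For the lower bound, the 3 vertices {d, f, g} are pairwise adjacent, and any tree decomposition puts a clique entirely inside one bag — forcing width ≥ 2. Combining the bounds, tw(G) = 2.

2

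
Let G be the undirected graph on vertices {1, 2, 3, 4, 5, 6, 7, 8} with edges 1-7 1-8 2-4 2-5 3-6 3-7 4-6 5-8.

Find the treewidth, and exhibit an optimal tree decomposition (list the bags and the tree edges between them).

Every bag has size at most 3, so the width is 3 − 1 = 2 and tw(G) ≤ 2. The edges 2–4–6–3–7–1–8–5–2 form a cycle, so G is not a tree and its treewidth is at least 2. The upper and lower bounds meet at 2, so that is the treewidth.

Treewidth 2.
One such decomposition:
Bags: B1 = {2, 4, 6}  B2 = {2, 3, 6}  B3 = {2, 3, 7}  B4 = {1, 2, 7}  B5 = {1, 2, 8}  B6 = {2, 5, 8}
Tree: B1–B2, B2–B3, B3–B4, B4–B5, B5–B6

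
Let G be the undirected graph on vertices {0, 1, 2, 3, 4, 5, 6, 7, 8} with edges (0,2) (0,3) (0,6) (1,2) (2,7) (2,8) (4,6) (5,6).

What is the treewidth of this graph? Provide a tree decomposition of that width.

Every bag has size at most 2, so the width is 2 − 1 = 1 and tw(G) ≤ 1. Since G has at least one edge (e.g. 8–2), it is not an edgeless graph, so tw(G) ≥ 1. The upper and lower bounds meet at 1, so that is the treewidth.

Treewidth 1.
One such decomposition:
Bags: B1 = {2, 8}  B2 = {0, 2}  B3 = {0, 3}  B4 = {1, 2}  B5 = {0, 6}  B6 = {5, 6}  B7 = {2, 7}  B8 = {4, 6}
Tree: B1–B2, B2–B3, B1–B4, B3–B5, B5–B6, B4–B7, B5–B8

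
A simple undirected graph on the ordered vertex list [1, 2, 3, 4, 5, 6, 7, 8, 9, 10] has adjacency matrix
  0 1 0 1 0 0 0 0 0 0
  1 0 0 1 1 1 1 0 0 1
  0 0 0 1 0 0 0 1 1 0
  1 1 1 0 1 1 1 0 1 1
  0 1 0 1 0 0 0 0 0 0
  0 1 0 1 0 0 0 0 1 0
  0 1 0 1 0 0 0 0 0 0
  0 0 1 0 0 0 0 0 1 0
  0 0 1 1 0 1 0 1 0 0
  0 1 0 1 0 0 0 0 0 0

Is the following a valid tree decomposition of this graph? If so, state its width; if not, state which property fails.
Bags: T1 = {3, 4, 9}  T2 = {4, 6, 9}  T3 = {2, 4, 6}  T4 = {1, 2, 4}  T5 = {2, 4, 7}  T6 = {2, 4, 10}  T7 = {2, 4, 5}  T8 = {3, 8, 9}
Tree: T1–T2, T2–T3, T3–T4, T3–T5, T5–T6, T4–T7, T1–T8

Checking the three conditions: (i) the bags cover all of {1, 2, 3, 4, 5, 6, 7, 8, 9, 10}; (ii) for each edge, some bag contains both endpoints; (iii) the bags containing any fixed vertex form a subtree. All hold, so the decomposition is valid with width 3 − 1 = 2.

Yes; width 2.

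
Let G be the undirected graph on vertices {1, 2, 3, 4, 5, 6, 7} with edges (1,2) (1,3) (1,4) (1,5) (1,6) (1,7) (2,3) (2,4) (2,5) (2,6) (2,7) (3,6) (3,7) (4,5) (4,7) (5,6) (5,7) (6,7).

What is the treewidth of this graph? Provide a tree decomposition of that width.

The largest bag has 5 vertices, giving width 4; this decomposition certifies tw(G) ≤ 4. For the lower bound, the 5 vertices {1, 2, 3, 6, 7} are pairwise adjacent, and any tree decomposition puts a clique entirely inside one bag — forcing width ≥ 4. Therefore the treewidth is 4.

Treewidth 4.
Bags: B1 = {1, 2, 5, 6, 7}  B2 = {1, 2, 4, 5, 7}  B3 = {1, 2, 3, 6, 7}
Tree: B1–B2, B1–B3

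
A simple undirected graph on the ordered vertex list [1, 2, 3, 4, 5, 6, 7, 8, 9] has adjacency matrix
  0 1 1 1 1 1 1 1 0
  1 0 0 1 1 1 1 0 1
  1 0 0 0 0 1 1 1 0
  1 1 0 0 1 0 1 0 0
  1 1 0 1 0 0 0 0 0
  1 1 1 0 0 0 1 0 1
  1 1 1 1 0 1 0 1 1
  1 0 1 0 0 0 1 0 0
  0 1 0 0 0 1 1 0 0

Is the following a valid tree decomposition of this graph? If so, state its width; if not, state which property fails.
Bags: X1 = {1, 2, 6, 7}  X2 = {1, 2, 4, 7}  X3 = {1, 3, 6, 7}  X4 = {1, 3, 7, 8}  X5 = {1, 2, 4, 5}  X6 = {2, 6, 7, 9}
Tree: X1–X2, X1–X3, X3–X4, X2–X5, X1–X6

Yes; width 3.

Checking the three conditions: (i) the bags cover all of {1, 2, 3, 4, 5, 6, 7, 8, 9}; (ii) for each edge, some bag contains both endpoints; (iii) the bags containing any fixed vertex form a subtree. All hold, so the decomposition is valid with width 4 − 1 = 3.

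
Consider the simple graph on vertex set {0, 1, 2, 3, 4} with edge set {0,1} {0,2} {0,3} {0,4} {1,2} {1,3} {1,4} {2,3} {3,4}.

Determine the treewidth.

A width-3 tree decomposition is:
Bags: B1 = {0, 1, 2, 3}  B2 = {0, 1, 3, 4}
Tree: B1–B2
Every bag has size at most 4, so the width is 4 − 1 = 3 and tw(G) ≤ 3. On the other hand G contains the 4-clique {0, 1, 2, 3}. A clique must lie in a single bag of any decomposition, so no decomposition can have width below 3. Combining the bounds, tw(G) = 3.

3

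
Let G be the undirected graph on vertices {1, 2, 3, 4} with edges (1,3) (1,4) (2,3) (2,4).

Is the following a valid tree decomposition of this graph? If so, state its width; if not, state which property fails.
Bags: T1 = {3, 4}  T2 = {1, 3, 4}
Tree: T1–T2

A tree decomposition must satisfy three properties: every vertex lies in some bag; for every edge, both endpoints lie together in some bag; and for every vertex, the bags containing it form a connected subtree. Here vertex 2 appears in no bag, so the decomposition is invalid.

No — vertex 2 appears in no bag.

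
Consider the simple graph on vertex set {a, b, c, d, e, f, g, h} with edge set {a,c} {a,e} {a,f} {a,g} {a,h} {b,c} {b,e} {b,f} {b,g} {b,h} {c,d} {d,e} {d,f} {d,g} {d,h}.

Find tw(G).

3

A width-3 tree decomposition is:
Bags: B1 = {a, b, d, g}  B2 = {a, b, d, h}  B3 = {a, b, d, f}  B4 = {a, b, c, d}  B5 = {a, b, d, e}
Tree: B1–B2, B2–B3, B3–B4, B4–B5
Every bag has size at most 4, so the width is 4 − 1 = 3 and tw(G) ≤ 3. For the lower bound: the 4 vertex sets {a,g}, {d,h}, {b}, {f} are disjoint, each induces a connected subgraph, and every pair is joined by at least one edge of G. Contracting each set to a single vertex therefore yields K_{4} as a minor, and since treewidth is minor-monotone, tw(G) ≥ tw(K_{4}) = 3. Hence tw(G) = 3 exactly.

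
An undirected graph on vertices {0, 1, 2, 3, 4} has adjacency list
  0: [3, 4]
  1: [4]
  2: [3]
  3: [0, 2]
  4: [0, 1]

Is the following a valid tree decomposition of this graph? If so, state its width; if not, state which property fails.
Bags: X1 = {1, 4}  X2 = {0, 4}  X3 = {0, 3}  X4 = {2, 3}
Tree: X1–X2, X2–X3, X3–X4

Yes; width 1.

Every vertex of G appears in some bag (union = {0, 1, 2, 3, 4}); every edge is covered by a bag; and for each vertex v the set of bags containing v is connected in the bag tree. The decomposition is therefore valid. The largest bag has 2 vertices, so the width is 1.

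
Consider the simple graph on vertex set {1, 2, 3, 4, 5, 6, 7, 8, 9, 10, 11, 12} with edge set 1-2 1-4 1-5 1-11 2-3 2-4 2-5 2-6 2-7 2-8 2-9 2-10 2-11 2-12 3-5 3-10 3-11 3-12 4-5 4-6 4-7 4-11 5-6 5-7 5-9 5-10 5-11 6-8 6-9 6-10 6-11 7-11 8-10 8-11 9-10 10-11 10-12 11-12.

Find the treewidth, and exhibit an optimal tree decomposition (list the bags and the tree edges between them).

Every bag has size at most 5, so the width is 5 − 1 = 4 and tw(G) ≤ 4. Conversely, {2, 5, 6, 9, 10} is a clique of size 5, and the vertices of any clique must share a bag in every tree decomposition; so some bag has ≥ 5 vertices and tw(G) ≥ 4. Combining the bounds, tw(G) = 4.

Treewidth 4.
One such decomposition:
Bags: B1 = {2, 5, 6, 9, 10}  B2 = {2, 5, 6, 10, 11}  B3 = {2, 4, 5, 6, 11}  B4 = {2, 4, 5, 7, 11}  B5 = {1, 2, 4, 5, 11}  B6 = {2, 3, 5, 10, 11}  B7 = {2, 6, 8, 10, 11}  B8 = {2, 3, 10, 11, 12}
Tree: B1–B2, B2–B3, B3–B4, B3–B5, B2–B6, B2–B7, B6–B8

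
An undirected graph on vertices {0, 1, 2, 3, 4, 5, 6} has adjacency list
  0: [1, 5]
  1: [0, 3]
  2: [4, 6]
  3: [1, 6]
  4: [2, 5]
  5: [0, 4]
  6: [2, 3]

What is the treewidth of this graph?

A width-2 tree decomposition is:
Bags: B1 = {0, 4, 5}  B2 = {0, 2, 4}  B3 = {0, 2, 6}  B4 = {0, 3, 6}  B5 = {0, 1, 3}
Tree: B1–B2, B2–B3, B3–B4, B4–B5
Each bag holds 3 vertices, so the decomposition has width 2, which upper-bounds the treewidth. Since 0–5–4–2–6–3–1–0 is a cycle in G, G is not acyclic. Forests are exactly the graphs of treewidth ≤ 1, so tw(G) ≥ 2. The upper and lower bounds meet at 2, so that is the treewidth.

2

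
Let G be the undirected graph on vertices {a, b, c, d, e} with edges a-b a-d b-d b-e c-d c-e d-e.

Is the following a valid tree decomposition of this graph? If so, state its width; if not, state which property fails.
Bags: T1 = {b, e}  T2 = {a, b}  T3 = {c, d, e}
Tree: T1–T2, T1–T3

A tree decomposition must satisfy three properties: every vertex lies in some bag; for every edge, both endpoints lie together in some bag; and for every vertex, the bags containing it form a connected subtree. Here edge (d,b) lies in no bag, so the decomposition is invalid.

No — edge (d,b) lies in no bag.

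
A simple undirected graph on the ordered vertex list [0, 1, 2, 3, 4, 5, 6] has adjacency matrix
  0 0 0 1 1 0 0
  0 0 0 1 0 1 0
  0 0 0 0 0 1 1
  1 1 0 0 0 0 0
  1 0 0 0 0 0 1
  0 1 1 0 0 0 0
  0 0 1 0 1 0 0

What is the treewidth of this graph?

2

A width-2 tree decomposition is:
Bags: B1 = {0, 1, 3}  B2 = {0, 1, 4}  B3 = {1, 4, 6}  B4 = {1, 2, 6}  B5 = {1, 2, 5}
Tree: B1–B2, B2–B3, B3–B4, B4–B5
The largest bag has 3 vertices, giving width 2; this decomposition certifies tw(G) ≤ 2. For the lower bound, G contains the cycle 1–3–0–4–6–2–5–1, so G is not a forest; only forests have treewidth ≤ 1, hence tw(G) ≥ 2. Combining the bounds, tw(G) = 2.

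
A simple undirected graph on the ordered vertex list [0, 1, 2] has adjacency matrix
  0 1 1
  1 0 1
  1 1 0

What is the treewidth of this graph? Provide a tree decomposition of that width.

Treewidth 2.
Bags: B1 = {0, 1, 2}
Tree: (single bag)

With just one bag of size 3, the width is 3 − 1 = 2, so tw(G) ≤ 2. For the lower bound, the 3 vertices {0, 1, 2} are pairwise adjacent, and any tree decomposition puts a clique entirely inside one bag — forcing width ≥ 2. The upper and lower bounds meet at 2, so that is the treewidth.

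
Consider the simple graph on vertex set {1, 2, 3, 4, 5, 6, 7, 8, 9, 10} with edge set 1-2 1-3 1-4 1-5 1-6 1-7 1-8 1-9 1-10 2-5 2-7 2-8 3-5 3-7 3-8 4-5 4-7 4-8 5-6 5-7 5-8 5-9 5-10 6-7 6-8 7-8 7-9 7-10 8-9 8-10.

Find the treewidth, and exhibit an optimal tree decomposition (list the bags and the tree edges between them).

Treewidth 4.
Bags: B1 = {1, 2, 5, 7, 8}  B2 = {1, 5, 7, 8, 9}  B3 = {1, 5, 7, 8, 10}  B4 = {1, 5, 6, 7, 8}  B5 = {1, 4, 5, 7, 8}  B6 = {1, 3, 5, 7, 8}
Tree: B1–B2, B1–B3, B1–B4, B4–B5, B2–B6

Every bag has size at most 5, so the width is 5 − 1 = 4 and tw(G) ≤ 4. Conversely, {1, 2, 5, 7, 8} is a clique of size 5, and the vertices of any clique must share a bag in every tree decomposition; so some bag has ≥ 5 vertices and tw(G) ≥ 4. Combining the bounds, tw(G) = 4.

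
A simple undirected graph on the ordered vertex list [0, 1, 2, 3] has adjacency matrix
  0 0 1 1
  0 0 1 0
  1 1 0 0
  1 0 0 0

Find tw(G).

1

A width-1 tree decomposition is:
Bags: B1 = {1, 2}  B2 = {0, 2}  B3 = {0, 3}
Tree: B1–B2, B2–B3
Every bag has size at most 2, so the width is 2 − 1 = 1 and tw(G) ≤ 1. Any graph with an edge has treewidth ≥ 1, and G has the edge 1–2. Therefore the treewidth is 1.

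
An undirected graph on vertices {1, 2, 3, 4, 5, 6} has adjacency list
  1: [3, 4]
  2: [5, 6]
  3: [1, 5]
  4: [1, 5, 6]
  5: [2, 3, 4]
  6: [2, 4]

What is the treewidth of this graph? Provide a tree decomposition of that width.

Each bag holds 3 vertices, so the decomposition has width 2, which upper-bounds the treewidth. For the lower bound, G contains the cycle 2–6–4–5–2, so G is not a forest; only forests have treewidth ≤ 1, hence tw(G) ≥ 2. Combining the bounds, tw(G) = 2.

Treewidth 2.
One such decomposition:
Bags: B1 = {2, 5, 6}  B2 = {4, 5, 6}  B3 = {3, 4, 5}  B4 = {1, 3, 4}
Tree: B1–B2, B2–B3, B3–B4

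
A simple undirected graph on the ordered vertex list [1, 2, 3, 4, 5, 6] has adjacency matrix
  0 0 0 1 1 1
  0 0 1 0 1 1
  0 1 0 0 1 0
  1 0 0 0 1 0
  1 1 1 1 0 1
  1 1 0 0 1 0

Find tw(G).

A width-2 tree decomposition is:
Bags: B1 = {2, 3, 5}  B2 = {2, 5, 6}  B3 = {1, 5, 6}  B4 = {1, 4, 5}
Tree: B1–B2, B2–B3, B3–B4
Every bag has size at most 3, so the width is 3 − 1 = 2 and tw(G) ≤ 2. Conversely, {1, 4, 5} is a clique of size 3, and the vertices of any clique must share a bag in every tree decomposition; so some bag has ≥ 3 vertices and tw(G) ≥ 2. Combining the bounds, tw(G) = 2.

2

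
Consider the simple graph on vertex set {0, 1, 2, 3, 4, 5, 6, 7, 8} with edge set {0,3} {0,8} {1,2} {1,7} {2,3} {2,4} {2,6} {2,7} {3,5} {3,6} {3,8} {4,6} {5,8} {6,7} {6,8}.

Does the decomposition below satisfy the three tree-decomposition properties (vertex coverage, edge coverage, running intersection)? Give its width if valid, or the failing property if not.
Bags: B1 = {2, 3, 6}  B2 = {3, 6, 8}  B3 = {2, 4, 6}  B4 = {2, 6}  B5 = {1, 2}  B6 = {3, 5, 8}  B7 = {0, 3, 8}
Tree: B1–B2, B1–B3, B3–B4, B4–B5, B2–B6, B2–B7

A tree decomposition must satisfy three properties: every vertex lies in some bag; for every edge, both endpoints lie together in some bag; and for every vertex, the bags containing it form a connected subtree. Here vertex 7 appears in no bag, so the decomposition is invalid.

No — vertex 7 appears in no bag.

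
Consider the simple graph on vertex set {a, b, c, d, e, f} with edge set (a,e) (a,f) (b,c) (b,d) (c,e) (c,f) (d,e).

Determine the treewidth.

A width-2 tree decomposition is:
Bags: B1 = {a, e, f}  B2 = {c, e, f}  B3 = {c, d, e}  B4 = {b, c, d}
Tree: B1–B2, B2–B3, B3–B4
Each bag holds 3 vertices, so the decomposition has width 2, which upper-bounds the treewidth. The edges a–f–c–e–a form a cycle, so G is not a tree and its treewidth is at least 2. Therefore the treewidth is 2.

2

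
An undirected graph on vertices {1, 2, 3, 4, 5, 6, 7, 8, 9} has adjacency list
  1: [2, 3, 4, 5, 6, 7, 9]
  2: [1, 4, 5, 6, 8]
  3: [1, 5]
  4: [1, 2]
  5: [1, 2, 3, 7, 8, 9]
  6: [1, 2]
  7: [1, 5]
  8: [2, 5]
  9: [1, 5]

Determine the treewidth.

A width-2 tree decomposition is:
Bags: B1 = {1, 2, 5}  B2 = {1, 2, 6}  B3 = {1, 5, 7}  B4 = {1, 2, 4}  B5 = {1, 3, 5}  B6 = {2, 5, 8}  B7 = {1, 5, 9}
Tree: B1–B2, B1–B3, B2–B4, B3–B5, B1–B6, B1–B7
Each bag holds 3 vertices, so the decomposition has width 2, which upper-bounds the treewidth. On the other hand G contains the 3-clique {2, 5, 8}. A clique must lie in a single bag of any decomposition, so no decomposition can have width below 2. Therefore the treewidth is 2.

2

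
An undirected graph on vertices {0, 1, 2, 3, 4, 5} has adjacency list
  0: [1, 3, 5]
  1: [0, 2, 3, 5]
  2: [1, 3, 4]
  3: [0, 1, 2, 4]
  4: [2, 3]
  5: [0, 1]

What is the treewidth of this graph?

A width-2 tree decomposition is:
Bags: B1 = {1, 2, 3}  B2 = {0, 1, 3}  B3 = {0, 1, 5}  B4 = {2, 3, 4}
Tree: B1–B2, B2–B3, B1–B4
Every bag has size at most 3, so the width is 3 − 1 = 2 and tw(G) ≤ 2. On the other hand G contains the 3-clique {0, 1, 3}. A clique must lie in a single bag of any decomposition, so no decomposition can have width below 2. The upper and lower bounds meet at 2, so that is the treewidth.

2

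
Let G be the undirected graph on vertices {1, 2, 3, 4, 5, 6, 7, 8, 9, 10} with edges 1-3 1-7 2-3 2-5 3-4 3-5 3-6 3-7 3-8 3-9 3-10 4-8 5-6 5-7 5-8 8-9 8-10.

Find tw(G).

2

A width-2 tree decomposition is:
Bags: B1 = {3, 5, 7}  B2 = {2, 3, 5}  B3 = {3, 5, 8}  B4 = {3, 5, 6}  B5 = {3, 8, 9}  B6 = {1, 3, 7}  B7 = {3, 8, 10}  B8 = {3, 4, 8}
Tree: B1–B2, B1–B3, B1–B4, B3–B5, B1–B6, B5–B7, B5–B8
The largest bag has 3 vertices, giving width 2; this decomposition certifies tw(G) ≤ 2. Conversely, {1, 3, 7} is a clique of size 3, and the vertices of any clique must share a bag in every tree decomposition; so some bag has ≥ 3 vertices and tw(G) ≥ 2. Therefore the treewidth is 2.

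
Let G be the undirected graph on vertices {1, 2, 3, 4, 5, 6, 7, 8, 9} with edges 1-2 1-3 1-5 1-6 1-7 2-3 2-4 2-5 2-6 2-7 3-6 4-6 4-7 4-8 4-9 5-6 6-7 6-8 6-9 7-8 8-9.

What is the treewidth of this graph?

A width-3 tree decomposition is:
Bags: B1 = {1, 2, 5, 6}  B2 = {1, 2, 6, 7}  B3 = {2, 4, 6, 7}  B4 = {1, 2, 3, 6}  B5 = {4, 6, 7, 8}  B6 = {4, 6, 8, 9}
Tree: B1–B2, B2–B3, B2–B4, B3–B5, B5–B6
Every bag has size at most 4, so the width is 4 − 1 = 3 and tw(G) ≤ 3. Conversely, {4, 6, 8, 9} is a clique of size 4, and the vertices of any clique must share a bag in every tree decomposition; so some bag has ≥ 4 vertices and tw(G) ≥ 3. The upper and lower bounds meet at 3, so that is the treewidth.

3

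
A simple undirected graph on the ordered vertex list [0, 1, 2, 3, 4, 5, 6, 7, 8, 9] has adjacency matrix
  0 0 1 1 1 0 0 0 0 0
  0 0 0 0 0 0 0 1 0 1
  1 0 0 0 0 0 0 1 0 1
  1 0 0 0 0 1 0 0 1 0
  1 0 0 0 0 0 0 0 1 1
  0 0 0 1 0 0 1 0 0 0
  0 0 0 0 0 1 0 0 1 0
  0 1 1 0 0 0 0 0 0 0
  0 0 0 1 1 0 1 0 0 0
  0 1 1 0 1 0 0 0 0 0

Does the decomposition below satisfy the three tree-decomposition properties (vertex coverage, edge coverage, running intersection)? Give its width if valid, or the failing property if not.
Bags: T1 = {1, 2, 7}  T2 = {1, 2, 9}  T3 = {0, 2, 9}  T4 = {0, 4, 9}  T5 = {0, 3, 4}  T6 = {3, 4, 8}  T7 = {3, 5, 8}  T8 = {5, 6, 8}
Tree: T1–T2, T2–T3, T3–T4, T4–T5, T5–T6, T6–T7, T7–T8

Yes; width 2.

Vertex coverage: the bags together contain {0, 1, 2, 3, 4, 5, 6, 7, 8, 9}, the full vertex set. Edge coverage: each edge of G has both endpoints in at least one bag. Running intersection: for every vertex, the bags containing it form a connected subtree. All three properties hold, so this is a valid tree decomposition of width max|bag| − 1 = 2, and hence tw(G) ≤ 2.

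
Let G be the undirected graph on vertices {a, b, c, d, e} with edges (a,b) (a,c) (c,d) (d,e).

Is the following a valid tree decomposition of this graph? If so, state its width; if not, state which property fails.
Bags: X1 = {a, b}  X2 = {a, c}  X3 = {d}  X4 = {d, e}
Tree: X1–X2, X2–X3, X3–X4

A tree decomposition must satisfy three properties: every vertex lies in some bag; for every edge, both endpoints lie together in some bag; and for every vertex, the bags containing it form a connected subtree. Here edge (c,d) lies in no bag, so the decomposition is invalid.

No — edge (c,d) lies in no bag.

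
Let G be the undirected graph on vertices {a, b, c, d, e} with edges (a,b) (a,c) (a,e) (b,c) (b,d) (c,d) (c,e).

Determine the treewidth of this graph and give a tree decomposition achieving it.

The largest bag has 3 vertices, giving width 2; this decomposition certifies tw(G) ≤ 2. On the other hand G contains the 3-clique {b, c, d}. A clique must lie in a single bag of any decomposition, so no decomposition can have width below 2. Combining the bounds, tw(G) = 2.

Treewidth 2.
Bags: B1 = {a, c, e}  B2 = {a, b, c}  B3 = {b, c, d}
Tree: B1–B2, B2–B3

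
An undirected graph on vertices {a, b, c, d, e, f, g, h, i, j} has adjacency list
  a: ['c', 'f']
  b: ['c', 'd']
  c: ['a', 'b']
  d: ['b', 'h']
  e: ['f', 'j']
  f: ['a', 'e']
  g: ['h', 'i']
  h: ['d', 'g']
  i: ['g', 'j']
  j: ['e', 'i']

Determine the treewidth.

2

A width-2 tree decomposition is:
Bags: B1 = {b, d, h}  B2 = {b, c, h}  B3 = {a, c, h}  B4 = {a, f, h}  B5 = {e, f, h}  B6 = {e, h, j}  B7 = {h, i, j}  B8 = {g, h, i}
Tree: B1–B2, B2–B3, B3–B4, B4–B5, B5–B6, B6–B7, B7–B8
Every bag has size at most 3, so the width is 3 − 1 = 2 and tw(G) ≤ 2. Since h–d–b–c–a–f–e–j–i–g–h is a cycle in G, G is not acyclic. Forests are exactly the graphs of treewidth ≤ 1, so tw(G) ≥ 2. Therefore the treewidth is 2.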